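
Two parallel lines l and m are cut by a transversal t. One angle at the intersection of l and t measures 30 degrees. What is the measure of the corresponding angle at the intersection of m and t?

Corresponding angles formed by parallel lines and a transversal are equal.
The given angle is 30 degrees.
The corresponding angle = 30 degrees.

30 degrees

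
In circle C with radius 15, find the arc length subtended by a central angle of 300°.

The full circumference is 2πr = 2π(15) = 30*pi.
The arc spans 300° out of 360°, which is a fraction of 5/6.
Arc length = 30*pi × 5/6 = 25*pi.

25*pi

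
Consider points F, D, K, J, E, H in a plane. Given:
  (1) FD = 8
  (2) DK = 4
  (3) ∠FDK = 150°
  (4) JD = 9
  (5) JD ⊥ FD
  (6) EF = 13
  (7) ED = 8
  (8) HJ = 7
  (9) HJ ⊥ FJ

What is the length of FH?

Step 1: By the law of cosines on triangle JDF: JF² = 9² + 8² − 2·9·8·cos(90°) = 145, so JF = √145.
Step 2: By the law of cosines on triangle FJH: FH² = √145² + 7² − 2·√145·7·cos(90°) = 194, so FH = √194.

Therefore, the length of FH = √194.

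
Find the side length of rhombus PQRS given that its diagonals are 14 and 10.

In a rhombus, the diagonals bisect each other perpendicularly, creating four congruent right triangles.
Each triangle has legs 7 (half of 14) and 5 (half of 10).
The hypotenuse of each right triangle is a side of the rhombus:
side = sqrt(7^2 + 5^2) = sqrt(74)

sqrt(74)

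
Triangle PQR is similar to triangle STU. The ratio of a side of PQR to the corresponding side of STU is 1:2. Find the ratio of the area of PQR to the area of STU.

Area scales with the square of linear dimensions. If every length is multiplied by 1/2, then the area is multiplied by (1/2)^2 = 1/4.
The area ratio is 1:4.

1:4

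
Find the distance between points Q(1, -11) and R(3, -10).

The horizontal distance is |3 - 1| = 2 and the vertical distance is |-10 - -11| = 1.
By the Pythagorean theorem, d = sqrt(2^2 + 1^2) = sqrt(5).

sqrt(5)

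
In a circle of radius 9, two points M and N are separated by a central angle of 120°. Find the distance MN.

Drop a perpendicular from the center to the chord, bisecting both the chord and the central angle.
Each half-chord = r sin(θ/2) = 9 sin(60°).
The full chord = 2 × 9 × sin(60°) = 9*sqrt(3).

9*sqrt(3)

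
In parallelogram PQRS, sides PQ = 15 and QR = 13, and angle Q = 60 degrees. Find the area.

Area = a * b * sin(theta)
Area = 15 * 13 * sin(60 degrees)
Area = 195 * sqrt(3)/2
Area = 195*sqrt(3)/2

195*sqrt(3)/2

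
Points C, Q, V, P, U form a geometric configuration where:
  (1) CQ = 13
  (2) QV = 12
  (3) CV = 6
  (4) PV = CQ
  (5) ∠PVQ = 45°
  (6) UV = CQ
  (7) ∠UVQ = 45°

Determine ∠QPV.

From the given relations: PV = CQ = 13.
Step 1: By the law of cosines on triangle PVQ: PQ² = 13² + 12² − 2·13·12·cos(45°) = 92.38, so PQ ≈ 9.61.
Step 2: By the inverse law of cosines on triangle QPV: cos(∠QPV) = (9.61² + 13² − 12²) / (2·9.61·13) = 117.38/249.9 = 0.4697, so ∠QPV = 61.98°.

Therefore, the measure of angle ∠QPV = 61.98°.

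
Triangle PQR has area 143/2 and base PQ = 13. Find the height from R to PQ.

height = 2 * 143/2 / 13 = 11

11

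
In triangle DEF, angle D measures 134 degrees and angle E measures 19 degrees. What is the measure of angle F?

The interior angles sum to 180°: angle F = 180 - 134 - 19 = 27°.
The triangle is obtuse (angles 134°, 19°, 27°).

27 degrees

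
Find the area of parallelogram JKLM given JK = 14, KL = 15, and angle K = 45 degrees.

The area of a parallelogram equals the product of two adjacent sides times the sine of the included angle.
This is because the height equals 15 * sin(45°) = 15*sqrt(2)/2.
Area = 14 * 15*sqrt(2)/2 = 105*sqrt(2)

105*sqrt(2)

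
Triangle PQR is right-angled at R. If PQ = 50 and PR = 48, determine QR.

Rearranging the Pythagorean theorem to solve for the unknown leg:
leg^2 = hypotenuse^2 - known_leg^2 = 2500 - 2304 = 196
leg = sqrt(196) = 14.

14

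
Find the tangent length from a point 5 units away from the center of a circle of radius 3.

The tangent, radius, and line from the external point to the center form a right triangle.
The right angle is where the tangent meets the radius.
By the Pythagorean theorem: tangent² + 3² = 5²
tangent² = 25 - 9 = 16
tangent = 4

4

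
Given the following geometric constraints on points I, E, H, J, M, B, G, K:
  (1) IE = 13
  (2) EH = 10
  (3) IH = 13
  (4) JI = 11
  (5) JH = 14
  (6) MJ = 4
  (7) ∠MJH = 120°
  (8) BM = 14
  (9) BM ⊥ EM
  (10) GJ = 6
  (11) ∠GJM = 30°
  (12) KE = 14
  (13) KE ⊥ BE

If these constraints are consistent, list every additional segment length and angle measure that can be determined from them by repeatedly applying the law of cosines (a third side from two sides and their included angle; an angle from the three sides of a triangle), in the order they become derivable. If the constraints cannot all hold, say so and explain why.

The constraints are consistent. Derivable facts, in order:
After 1 step:
- HM = 2·√67
- MG ≈ 3.23
- ∠EHI = 67.38°
- ∠EIH = 45.24°
- ∠HEI = 67.38°
- ∠HIJ = 70.81°
- ∠HJI = 61.28°
- ∠IHJ = 47.91°
After 2 steps:
- ∠GMJ = 111.74°
- ∠HMJ = 47.78°
- ∠JGM = 38.26°
- ∠JHM = 12.22°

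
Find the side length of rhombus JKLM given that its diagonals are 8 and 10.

In a rhombus, the diagonals bisect each other perpendicularly, creating four congruent right triangles.
Each triangle has legs 4 (half of 8) and 5 (half of 10).
The hypotenuse of each right triangle is a side of the rhombus:
side = sqrt(4^2 + 5^2) = sqrt(41)

sqrt(41)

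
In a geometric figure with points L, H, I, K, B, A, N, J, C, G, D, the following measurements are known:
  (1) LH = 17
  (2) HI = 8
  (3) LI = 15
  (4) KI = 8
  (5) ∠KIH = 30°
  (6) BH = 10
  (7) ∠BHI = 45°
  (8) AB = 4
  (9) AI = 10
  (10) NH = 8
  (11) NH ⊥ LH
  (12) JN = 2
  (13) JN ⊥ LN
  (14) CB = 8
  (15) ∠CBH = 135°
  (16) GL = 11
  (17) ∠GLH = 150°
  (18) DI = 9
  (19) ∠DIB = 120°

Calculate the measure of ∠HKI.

Step 1: By the law of cosines on triangle KIH: KH² = 8² + 8² − 2·8·8·cos(30°) = 17.15, so KH ≈ 4.14.
Step 2: By the inverse law of cosines on triangle HKI: cos(∠HKI) = (4.14² + 8² − 8²) / (2·4.14·8) = 17.15/66.26 = 0.2588, so ∠HKI = 75°.

Therefore, the measure of angle ∠HKI = 75°.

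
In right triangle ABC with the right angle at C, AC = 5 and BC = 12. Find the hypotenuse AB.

By the Pythagorean theorem: AB^2 = AC^2 + BC^2
AB^2 = 5^2 + 12^2 = 25 + 144 = 169
AB = sqrt(169) = 13

13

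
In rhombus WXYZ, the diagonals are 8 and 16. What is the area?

Area = (8 * 16) / 2 = 128 / 2 = 64

64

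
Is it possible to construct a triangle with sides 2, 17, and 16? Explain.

Sort the sides: 2, 16, 17.
It suffices to check that the sum of the two smallest exceeds the largest:
2 + 16 = 18 > 17. ✓
Yes, a valid triangle can be formed.

Yes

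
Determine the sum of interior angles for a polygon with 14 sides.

The sum of interior angles of an n-sided polygon is (n - 2) * 180.
For n = 14: (14 - 2) * 180 = 12 * 180 = 2160 degrees.

2160 degrees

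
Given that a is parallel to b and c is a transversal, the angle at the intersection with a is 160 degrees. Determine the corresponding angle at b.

Corresponding angles formed by parallel lines and a transversal are equal.
The given angle is 160 degrees.
The corresponding angle = 160 degrees.

160 degrees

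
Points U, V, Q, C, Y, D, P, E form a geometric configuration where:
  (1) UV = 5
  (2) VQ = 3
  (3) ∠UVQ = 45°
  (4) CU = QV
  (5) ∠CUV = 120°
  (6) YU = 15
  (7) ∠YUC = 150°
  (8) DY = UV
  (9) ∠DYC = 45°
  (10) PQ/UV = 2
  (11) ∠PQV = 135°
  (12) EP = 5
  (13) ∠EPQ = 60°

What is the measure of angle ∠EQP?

From the given relations: PQ = 2·UV = 2·5 = 10.
Step 1: By the law of cosines on triangle QPE: QE² = 10² + 5² − 2·10·5·cos(60°) = 75, so QE = 5·√3.
Step 2: By the inverse law of cosines on triangle EQP: cos(∠EQP) = ((5·√3)² + 10² − 5²) / (2·5·√3·10) = 150/173.21 = 0.866, so ∠EQP = 30°.

Therefore, the measure of angle ∠EQP = 30°.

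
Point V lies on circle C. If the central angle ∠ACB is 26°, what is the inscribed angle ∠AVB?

Inscribed angle = 26° / 2 = 13° (inscribed angle theorem).

13°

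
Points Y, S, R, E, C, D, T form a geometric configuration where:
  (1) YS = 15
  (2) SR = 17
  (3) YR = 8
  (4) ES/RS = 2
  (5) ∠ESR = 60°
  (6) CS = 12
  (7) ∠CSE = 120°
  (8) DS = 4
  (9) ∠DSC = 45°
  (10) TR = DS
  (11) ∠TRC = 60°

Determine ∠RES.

From the given relations: ES = 2·RS = 2·17 = 34.
Step 1: By the law of cosines on triangle ESR: ER² = 34² + 17² − 2·34·17·cos(60°) = 867, so ER = 17·√3.
Step 2: By the inverse law of cosines on triangle RES: cos(∠RES) = ((17·√3)² + 34² − 17²) / (2·17·√3·34) = 1734/2002.25 = 0.866, so ∠RES = 30°.

Therefore, the measure of angle ∠RES = 30°.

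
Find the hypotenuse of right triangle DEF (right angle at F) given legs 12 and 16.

DE = sqrt(12^2 + 16^2) = sqrt(400) = 20

20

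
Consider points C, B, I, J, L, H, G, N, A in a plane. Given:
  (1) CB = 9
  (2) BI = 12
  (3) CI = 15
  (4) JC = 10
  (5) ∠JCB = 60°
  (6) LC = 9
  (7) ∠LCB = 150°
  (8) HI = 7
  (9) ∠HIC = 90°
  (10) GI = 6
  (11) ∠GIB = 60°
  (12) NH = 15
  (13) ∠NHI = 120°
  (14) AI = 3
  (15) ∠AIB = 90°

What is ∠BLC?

Step 1: By the law of cosines on triangle LCB: LB² = 9² + 9² − 2·9·9·cos(150°) = 302.3, so LB ≈ 17.39.
Step 2: By the inverse law of cosines on triangle BLC: cos(∠BLC) = (17.39² + 9² − 9²) / (2·17.39·9) = 302.3/312.96 = 0.9659, so ∠BLC = 15°.

Therefore, the measure of angle ∠BLC = 15°.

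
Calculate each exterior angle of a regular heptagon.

Each exterior angle of a regular n-gon is 360 / n.
For n = 7: 360 / 7 = 360/7 degrees.

360/7 degrees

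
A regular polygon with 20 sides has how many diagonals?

Each of the 20 vertices connects to 17 non-adjacent vertices via diagonals.
Total connections = 20 × 17 = 340, but each diagonal is counted twice.
Number of diagonals = 340 / 2 = 170.

170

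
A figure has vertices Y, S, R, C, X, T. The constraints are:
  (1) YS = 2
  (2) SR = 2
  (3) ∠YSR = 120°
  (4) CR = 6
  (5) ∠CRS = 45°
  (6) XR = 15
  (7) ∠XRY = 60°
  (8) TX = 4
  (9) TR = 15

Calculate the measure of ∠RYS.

Step 1: By the law of cosines on triangle YSR: YR² = 2² + 2² − 2·2·2·cos(120°) = 12, so YR = 2·√3.
Step 2: By the inverse law of cosines on triangle RYS: cos(∠RYS) = ((2·√3)² + 2² − 2²) / (2·2·√3·2) = 12/13.86 = 0.866, so ∠RYS = 30°.

Therefore, the measure of angle ∠RYS = 30°.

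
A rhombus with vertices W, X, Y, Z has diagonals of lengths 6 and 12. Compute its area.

Area of a rhombus = (d1 * d2) / 2
Area = (6 * 12) / 2
Area = 72 / 2
Area = 36

36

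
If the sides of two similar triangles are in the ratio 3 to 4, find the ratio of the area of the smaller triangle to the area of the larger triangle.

Area ratio = (side ratio)^2 = (3/4)^2 = 9:16.

9:16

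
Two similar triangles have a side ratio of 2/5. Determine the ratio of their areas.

Area scales with the square of linear dimensions. If every length is multiplied by 2/5, then the area is multiplied by (2/5)^2 = 4/25.
The area ratio is 4:25.

4:25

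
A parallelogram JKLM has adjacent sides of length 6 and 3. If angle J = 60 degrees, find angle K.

Opposite sides of a parallelogram are parallel, so consecutive angles form co-interior angles on a transversal.
Co-interior angles sum to 180°, giving angle K = 180 - 60 = 120 degrees.

120 degrees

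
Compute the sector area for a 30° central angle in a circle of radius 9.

Sector area = πr² × θ/360
= π × 9² × 1/12
= π × 81 × 1/12
= 27*pi/4

27*pi/4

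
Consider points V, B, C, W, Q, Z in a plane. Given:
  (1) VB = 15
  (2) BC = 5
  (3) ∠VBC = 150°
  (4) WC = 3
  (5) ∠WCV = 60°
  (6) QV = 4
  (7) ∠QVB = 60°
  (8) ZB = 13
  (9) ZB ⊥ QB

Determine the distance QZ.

Step 1: By the law of cosines on triangle BVQ: BQ² = 15² + 4² − 2·15·4·cos(60°) = 181, so BQ = √181.
Step 2: By the law of cosines on triangle QBZ: QZ² = √181² + 13² − 2·√181·13·cos(90°) = 350, so QZ = 5·√14.

Therefore, the length of QZ = 5·√14.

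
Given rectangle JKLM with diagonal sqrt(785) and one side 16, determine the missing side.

The diagonal of a rectangle forms a right triangle with the two sides.
Rearranging the Pythagorean theorem: missing side = sqrt(d^2 - known^2).
= sqrt(785 - 256) = sqrt(529) = 23.

23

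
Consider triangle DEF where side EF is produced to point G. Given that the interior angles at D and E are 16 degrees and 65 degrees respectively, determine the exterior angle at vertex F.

Exterior angle = 16 + 65 = 81 degrees (exterior angle theorem).

81 degrees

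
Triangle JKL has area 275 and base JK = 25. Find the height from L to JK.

Area = (1/2) * base * height
height = 2 * Area / base
height = 2 * 275 / 25
height = 550 / 25
height = 22

22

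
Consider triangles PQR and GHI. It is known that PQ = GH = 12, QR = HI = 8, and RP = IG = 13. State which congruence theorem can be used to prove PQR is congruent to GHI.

The given information provides:
PQ = GH = 12, QR = HI = 8, and RP = IG = 13
This matches the SSS congruence theorem.
All three pairs of corresponding sides are equal (Side-Side-Side).

SSS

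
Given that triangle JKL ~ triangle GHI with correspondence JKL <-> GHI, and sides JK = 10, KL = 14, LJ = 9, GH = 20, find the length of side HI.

Since the triangles are similar, the ratio of corresponding sides is constant.
Scale factor k = GH / JK = 20 / 10 = 2
HI = k * KL = 2 * 14 = 28

28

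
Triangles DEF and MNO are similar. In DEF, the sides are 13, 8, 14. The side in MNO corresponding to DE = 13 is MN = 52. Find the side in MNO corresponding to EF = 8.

Similar triangles have proportional sides. Setting up the proportion:
MN / DE = NO / EF
52 / 13 = NO / 8
NO = 8 * 52 / 13 = 32.

32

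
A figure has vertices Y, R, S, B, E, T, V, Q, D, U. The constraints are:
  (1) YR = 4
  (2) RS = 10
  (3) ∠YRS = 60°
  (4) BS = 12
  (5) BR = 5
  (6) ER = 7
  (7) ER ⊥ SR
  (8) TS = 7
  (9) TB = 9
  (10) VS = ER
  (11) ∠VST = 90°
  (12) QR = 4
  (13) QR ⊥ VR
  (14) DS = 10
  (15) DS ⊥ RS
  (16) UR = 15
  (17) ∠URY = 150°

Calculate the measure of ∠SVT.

From the given relations: VS = ER = 7.
Step 1: By the law of cosines on triangle VST: VT² = 7² + 7² − 2·7·7·cos(90°) = 98, so VT = 7·√2.
Step 2: By the inverse law of cosines on triangle SVT: cos(∠SVT) = (7² + (7·√2)² − 7²) / (2·7·7·√2) = 98/138.59 = 0.7071, so ∠SVT = 45°.

Therefore, the measure of angle ∠SVT = 45°.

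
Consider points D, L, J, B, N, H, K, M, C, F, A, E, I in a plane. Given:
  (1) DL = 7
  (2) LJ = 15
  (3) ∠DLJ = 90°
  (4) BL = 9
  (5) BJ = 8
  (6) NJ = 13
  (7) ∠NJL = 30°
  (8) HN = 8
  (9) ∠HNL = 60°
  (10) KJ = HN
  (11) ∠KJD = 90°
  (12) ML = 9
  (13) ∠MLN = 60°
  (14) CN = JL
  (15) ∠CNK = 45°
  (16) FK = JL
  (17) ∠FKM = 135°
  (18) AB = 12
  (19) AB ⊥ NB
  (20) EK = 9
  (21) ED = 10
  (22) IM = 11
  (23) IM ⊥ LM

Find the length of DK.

From the given relations: KJ = HN = 8.
Step 1: By the law of cosines on triangle JLD: JD² = 15² + 7² − 2·15·7·cos(90°) = 274, so JD ≈ 16.55.
Step 2: By the law of cosines on triangle DJK: DK² = 16.55² + 8² − 2·16.55·8·cos(90°) = 338, so DK = 13·√2.

Therefore, the length of DK = 13·√2.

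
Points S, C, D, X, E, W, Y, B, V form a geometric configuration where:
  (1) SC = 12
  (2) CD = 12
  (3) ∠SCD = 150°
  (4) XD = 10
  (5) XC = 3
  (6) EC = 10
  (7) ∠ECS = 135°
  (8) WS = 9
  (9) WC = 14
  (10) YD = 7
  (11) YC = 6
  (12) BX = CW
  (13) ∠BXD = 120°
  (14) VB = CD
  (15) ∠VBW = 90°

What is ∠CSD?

Step 1: By the law of cosines on triangle SCD: SD² = 12² + 12² − 2·12·12·cos(150°) = 537.42, so SD ≈ 23.18.
Step 2: By the inverse law of cosines on triangle CSD: cos(∠CSD) = (12² + 23.18² − 12²) / (2·12·23.18) = 537.42/556.37 = 0.9659, so ∠CSD = 15°.

Therefore, the measure of angle ∠CSD = 15°.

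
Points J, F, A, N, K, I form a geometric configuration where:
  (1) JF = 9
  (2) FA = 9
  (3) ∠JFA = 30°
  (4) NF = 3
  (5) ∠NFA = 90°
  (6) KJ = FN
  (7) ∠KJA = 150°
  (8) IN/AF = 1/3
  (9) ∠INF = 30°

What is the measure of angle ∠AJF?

Step 1: By the law of cosines on triangle JFA: JA² = 9² + 9² − 2·9·9·cos(30°) = 21.7, so JA ≈ 4.66.
Step 2: By the inverse law of cosines on triangle AJF: cos(∠AJF) = (4.66² + 9² − 9²) / (2·4.66·9) = 21.7/83.86 = 0.2588, so ∠AJF = 75°.

Therefore, the measure of angle ∠AJF = 75°.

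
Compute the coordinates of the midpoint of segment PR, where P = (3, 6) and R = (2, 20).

The midpoint is the average of the coordinates:
x: (3 + 2)/2 = 5/2
y: (6 + 20)/2 = 13
Midpoint = (5/2, 13)

(5/2, 13)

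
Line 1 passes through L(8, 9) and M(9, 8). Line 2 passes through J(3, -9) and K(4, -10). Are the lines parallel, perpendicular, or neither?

Slope of line 1: m1 = (8 - 9)/(9 - 8) = -1/1 = -1
Slope of line 2: m2 = (-10 - -9)/(4 - 3) = -1/1 = -1
Since m1 = m2 = -1, the lines are parallel.

Parallel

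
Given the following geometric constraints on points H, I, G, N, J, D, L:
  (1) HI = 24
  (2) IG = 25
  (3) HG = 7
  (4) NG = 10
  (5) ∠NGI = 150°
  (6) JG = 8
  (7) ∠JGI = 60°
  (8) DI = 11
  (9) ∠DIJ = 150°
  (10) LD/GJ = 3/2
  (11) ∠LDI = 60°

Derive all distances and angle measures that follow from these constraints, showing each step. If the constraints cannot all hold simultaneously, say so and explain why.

The constraints are consistent.

From the given relations:
  LD = 3/2·GJ = 3/2·8 = 12

Step 1: From IG = 25, GN = 10, and ∠IGN = 150°, by the law of cosines:
  IN² = IG² + GN² - 2·IG·GN·cos(150°) = 625 + 100 + 433 = 1158
  IN ≈ 34.03

Step 2: From IG = 25, GJ = 8, and ∠IGJ = 60°, by the law of cosines:
  IJ² = IG² + GJ² - 2·IG·GJ·cos(60°) = 625 + 64 - 200 = 489
  IJ ≈ 22.11

Step 3: From ID = 11, DL = 12, and ∠IDL = 60°, by the law of cosines:
  IL² = ID² + DL² - 2·ID·DL·cos(60°) = 121 + 144 - 132 = 133
  IL = √133

Step 4: From HG = 7, HI = 24, GI = 25, by the inverse law of cosines:
  cos(∠GHI) = (HG² + HI² - GI²) / (2·HG·HI)
  ∠GHI = 90°

Step 5: From IG = 25, IH = 24, GH = 7, by the inverse law of cosines:
  cos(∠GIH) = (IG² + IH² - GH²) / (2·IG·IH)
  ∠GIH = 16.26°

Step 6: From GH = 7, GI = 25, HI = 24, by the inverse law of cosines:
  cos(∠HGI) = (GH² + GI² - HI²) / (2·GH·GI)
  ∠HGI = 73.74°

Step 7: From JI = 22.11, ID = 11, and ∠JID = 150°, by the law of cosines:
  JD² = JI² + ID² - 2·JI·ID·cos(150°) = 489 + 121 + 421.3 = 1031
  JD ≈ 32.11

Step 8: From ID = 11, IL = √133, DL = 12, by the inverse law of cosines:
  cos(∠DIL) = (ID² + IL² - DL²) / (2·ID·IL)
  ∠DIL = 64.31°

Step 9: From IG = 25, IJ = 22.11, GJ = 8, by the inverse law of cosines:
  cos(∠GIJ) = (IG² + IJ² - GJ²) / (2·IG·IJ)
  ∠GIJ = 18.26°

Step 10: From IG = 25, IN = 34.03, GN = 10, by the inverse law of cosines:
  cos(∠GIN) = (IG² + IN² - GN²) / (2·IG·IN)
  ∠GIN = 8.45°

Step 11: From NG = 10, NI = 34.03, GI = 25, by the inverse law of cosines:
  cos(∠GNI) = (NG² + NI² - GI²) / (2·NG·NI)
  ∠GNI = 21.55°

Step 12: From JG = 8, JI = 22.11, GI = 25, by the inverse law of cosines:
  cos(∠GJI) = (JG² + JI² - GI²) / (2·JG·JI)
  ∠GJI = 101.74°

Step 13: From LD = 12, LI = √133, DI = 11, by the inverse law of cosines:
  cos(∠DLI) = (LD² + LI² - DI²) / (2·LD·LI)
  ∠DLI = 55.69°

Step 14: From JD = 32.11, JI = 22.11, DI = 11, by the inverse law of cosines:
  cos(∠DJI) = (JD² + JI² - DI²) / (2·JD·JI)
  ∠DJI = 9.86°

Step 15: From DI = 11, DJ = 32.11, IJ = 22.11, by the inverse law of cosines:
  cos(∠IDJ) = (DI² + DJ² - IJ²) / (2·DI·DJ)
  ∠IDJ = 20.14°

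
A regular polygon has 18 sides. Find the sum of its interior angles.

The sum of interior angles of an n-sided polygon is (n - 2) * 180.
For n = 18: (18 - 2) * 180 = 16 * 180 = 2880 degrees.

2880 degrees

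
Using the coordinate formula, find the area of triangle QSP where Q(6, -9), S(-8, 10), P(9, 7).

Shoelace: Area = (1/2)|6(10-7) + -8(7--9) + 9(-9-10)| = (1/2)(281) = 281/2

281/2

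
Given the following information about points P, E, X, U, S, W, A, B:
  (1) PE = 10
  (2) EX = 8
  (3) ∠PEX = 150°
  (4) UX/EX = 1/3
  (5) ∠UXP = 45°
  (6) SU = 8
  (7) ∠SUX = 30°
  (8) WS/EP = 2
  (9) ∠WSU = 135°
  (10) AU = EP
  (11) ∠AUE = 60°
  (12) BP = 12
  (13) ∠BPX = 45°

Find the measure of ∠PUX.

From the given relations: UX = 1/3·EX = 1/3·8 ≈ 2.67.
Step 1: By the law of cosines on triangle XEP: XP² = 8² + 10² − 2·8·10·cos(150°) = 302.56, so XP ≈ 17.39.
Step 2: By the law of cosines on triangle UXP: UP² = 2.67² + 17.39² − 2·2.67·17.39·cos(45°) = 244.08, so UP ≈ 15.62.
Step 3: By the inverse law of cosines on triangle PUX: cos(∠PUX) = (15.62² + 2.67² − 17.39²) / (2·15.62·2.67) = -51.38/83.32 = -0.6166, so ∠PUX = 128.07°.

Therefore, the measure of angle ∠PUX = 128.07°.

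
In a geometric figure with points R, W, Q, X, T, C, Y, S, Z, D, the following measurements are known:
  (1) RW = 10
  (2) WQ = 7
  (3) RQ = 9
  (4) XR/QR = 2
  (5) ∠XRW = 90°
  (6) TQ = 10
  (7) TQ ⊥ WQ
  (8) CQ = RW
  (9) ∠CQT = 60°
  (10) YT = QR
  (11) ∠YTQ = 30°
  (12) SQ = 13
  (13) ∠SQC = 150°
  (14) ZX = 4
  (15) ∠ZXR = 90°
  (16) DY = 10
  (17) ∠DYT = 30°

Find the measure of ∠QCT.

From the given relations: CQ = RW = 10.
Step 1: By the law of cosines on triangle CQT: CT² = 10² + 10² − 2·10·10·cos(60°) = 100, so CT = 10.
Step 2: By the inverse law of cosines on triangle QCT: cos(∠QCT) = (10² + 10² − 10²) / (2·10·10) = 100/200 = 0.5, so ∠QCT = 60°.

Therefore, the measure of angle ∠QCT = 60°.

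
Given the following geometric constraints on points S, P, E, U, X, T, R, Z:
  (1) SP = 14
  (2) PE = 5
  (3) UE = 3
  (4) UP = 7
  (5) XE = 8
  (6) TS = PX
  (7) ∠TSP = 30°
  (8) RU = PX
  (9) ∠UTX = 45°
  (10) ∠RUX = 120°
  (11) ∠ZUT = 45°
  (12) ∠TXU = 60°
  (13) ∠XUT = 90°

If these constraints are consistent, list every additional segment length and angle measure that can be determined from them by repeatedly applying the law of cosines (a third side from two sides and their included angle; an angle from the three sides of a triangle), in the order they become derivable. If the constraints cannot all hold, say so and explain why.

These constraints are not satisfiable: (9), (12) and (13) are the three interior angles of triangle UTX, which must sum to 180°, but 45° + 60° + 90° = 195°. No planar figure meets all of them, so nothing further can be derived.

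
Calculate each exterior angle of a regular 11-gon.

Each exterior angle of a regular n-gon is 360 / n.
For n = 11: 360 / 11 = 360/11 degrees.

360/11 degrees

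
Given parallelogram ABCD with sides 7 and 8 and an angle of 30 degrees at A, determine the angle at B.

Opposite sides of a parallelogram are parallel, so consecutive angles form co-interior angles on a transversal.
Co-interior angles sum to 180°, giving angle B = 180 - 30 = 150 degrees.

150 degrees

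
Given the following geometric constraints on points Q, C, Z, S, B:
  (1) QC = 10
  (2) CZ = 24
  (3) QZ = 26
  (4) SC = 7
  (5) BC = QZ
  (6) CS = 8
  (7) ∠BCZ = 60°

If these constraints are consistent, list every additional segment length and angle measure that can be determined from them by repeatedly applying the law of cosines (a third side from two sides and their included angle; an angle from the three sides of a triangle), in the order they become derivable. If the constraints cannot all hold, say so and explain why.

These constraints are not satisfiable: (4) SC = 7 and (6) CS = 8 assign two different lengths to the same segment. No planar figure meets all of them, so nothing further can be derived.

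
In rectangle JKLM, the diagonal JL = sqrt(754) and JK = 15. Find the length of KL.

The diagonal of a rectangle forms a right triangle with the two sides.
Rearranging the Pythagorean theorem: missing side = sqrt(d^2 - known^2).
= sqrt(754 - 225) = sqrt(529) = 23.

23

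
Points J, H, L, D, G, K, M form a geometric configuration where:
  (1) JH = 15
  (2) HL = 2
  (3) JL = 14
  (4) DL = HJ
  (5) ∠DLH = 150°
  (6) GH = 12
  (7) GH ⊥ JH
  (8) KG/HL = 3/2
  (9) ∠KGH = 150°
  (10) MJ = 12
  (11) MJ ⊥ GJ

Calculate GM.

Step 1: By the law of cosines on triangle JHG: JG² = 15² + 12² − 2·15·12·cos(90°) = 369, so JG = 3·√41.
Step 2: By the law of cosines on triangle GJM: GM² = (3·√41)² + 12² − 2·3·√41·12·cos(90°) = 513, so GM = 3·√57.

Therefore, the length of GM = 3·√57.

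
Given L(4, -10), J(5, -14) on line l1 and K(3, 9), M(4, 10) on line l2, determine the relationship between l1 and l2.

Slope of line 1: m1 = (-14 - -10)/(5 - 4) = -4/1 = -4
Slope of line 2: m2 = (10 - 9)/(4 - 3) = 1/1 = 1
For parallel lines we need equal slopes: -4 != 1.
For perpendicular lines we need m1*m2 = -1: (-4)(1) = -4 != -1.
Since neither condition holds, the lines are neither parallel nor perpendicular.

Neither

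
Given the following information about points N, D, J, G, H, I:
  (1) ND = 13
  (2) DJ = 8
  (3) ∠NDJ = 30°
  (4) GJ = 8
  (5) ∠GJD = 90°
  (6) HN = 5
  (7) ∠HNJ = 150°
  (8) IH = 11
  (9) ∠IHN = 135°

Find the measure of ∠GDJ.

Step 1: By the law of cosines on triangle DJG: DG² = 8² + 8² − 2·8·8·cos(90°) = 128, so DG = 8·√2.
Step 2: By the inverse law of cosines on triangle GDJ: cos(∠GDJ) = ((8·√2)² + 8² − 8²) / (2·8·√2·8) = 128/181.02 = 0.7071, so ∠GDJ = 45°.

Therefore, the measure of angle ∠GDJ = 45°.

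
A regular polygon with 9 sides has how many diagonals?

The number of diagonals in an n-gon is n(n - 3)/2.
For n = 9: 9(9 - 3)/2 = 9 × 6 / 2 = 27.

27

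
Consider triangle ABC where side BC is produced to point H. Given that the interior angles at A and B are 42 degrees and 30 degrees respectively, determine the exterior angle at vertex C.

The interior angle at C is 180 - 42 - 30 = 108 degrees.
The exterior angle and interior angle at C are supplementary:
Exterior angle = 180 - 108 = 72 degrees.

72 degrees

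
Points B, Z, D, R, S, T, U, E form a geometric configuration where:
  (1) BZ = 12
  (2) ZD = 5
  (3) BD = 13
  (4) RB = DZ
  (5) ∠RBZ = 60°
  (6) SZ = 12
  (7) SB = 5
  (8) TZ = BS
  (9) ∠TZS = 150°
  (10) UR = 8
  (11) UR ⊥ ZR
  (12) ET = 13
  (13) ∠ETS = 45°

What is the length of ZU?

From the given relations: RB = DZ = 5.
Step 1: By the law of cosines on triangle ZBR: ZR² = 12² + 5² − 2·12·5·cos(60°) = 109, so ZR = √109.
Step 2: By the law of cosines on triangle ZRU: ZU² = √109² + 8² − 2·√109·8·cos(90°) = 173, so ZU = √173.

Therefore, the length of ZU = √173.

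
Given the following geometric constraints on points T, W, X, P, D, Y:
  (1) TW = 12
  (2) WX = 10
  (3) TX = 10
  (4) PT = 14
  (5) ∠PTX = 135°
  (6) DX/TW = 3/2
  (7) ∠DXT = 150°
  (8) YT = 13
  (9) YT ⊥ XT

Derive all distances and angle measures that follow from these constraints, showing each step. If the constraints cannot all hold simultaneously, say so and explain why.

The constraints are consistent.

From the given relations:
  DX = 3/2·TW = 3/2·12 = 18

Step 1: From TX = 10, XD = 18, and ∠TXD = 150°, by the law of cosines:
  TD² = TX² + XD² - 2·TX·XD·cos(150°) = 100 + 324 + 311.8 = 735.8
  TD ≈ 27.13

Step 2: From XT = 10, TP = 14, and ∠XTP = 135°, by the law of cosines:
  XP² = XT² + TP² - 2·XT·TP·cos(135°) = 100 + 196 + 198 = 494
  XP ≈ 22.23

Step 3: From XT = 10, TY = 13, and ∠XTY = 90°, by the law of cosines:
  XY² = XT² + TY² - 2·XT·TY·cos(90°) = 100 + 169 - 0 = 269
  XY ≈ 16.4

Step 4: From TW = 12, TX = 10, WX = 10, by the inverse law of cosines:
  cos(∠WTX) = (TW² + TX² - WX²) / (2·TW·TX)
  ∠WTX = 53.13°

Step 5: From WT = 12, WX = 10, TX = 10, by the inverse law of cosines:
  cos(∠TWX) = (WT² + WX² - TX²) / (2·WT·WX)
  ∠TWX = 53.13°

Step 6: From XT = 10, XW = 10, TW = 12, by the inverse law of cosines:
  cos(∠TXW) = (XT² + XW² - TW²) / (2·XT·XW)
  ∠TXW = 73.74°

Step 7: From TD = 27.13, TX = 10, DX = 18, by the inverse law of cosines:
  cos(∠DTX) = (TD² + TX² - DX²) / (2·TD·TX)
  ∠DTX = 19.38°

Step 8: From XP = 22.23, XT = 10, PT = 14, by the inverse law of cosines:
  cos(∠PXT) = (XP² + XT² - PT²) / (2·XP·XT)
  ∠PXT = 26.45°

Step 9: From XT = 10, XY = 16.4, TY = 13, by the inverse law of cosines:
  cos(∠TXY) = (XT² + XY² - TY²) / (2·XT·XY)
  ∠TXY = 52.43°

Step 10: From PT = 14, PX = 22.23, TX = 10, by the inverse law of cosines:
  cos(∠TPX) = (PT² + PX² - TX²) / (2·PT·PX)
  ∠TPX = 18.55°

Step 11: From DT = 27.13, DX = 18, TX = 10, by the inverse law of cosines:
  cos(∠TDX) = (DT² + DX² - TX²) / (2·DT·DX)
  ∠TDX = 10.62°

Step 12: From YT = 13, YX = 16.4, TX = 10, by the inverse law of cosines:
  cos(∠TYX) = (YT² + YX² - TX²) / (2·YT·YX)
  ∠TYX = 37.57°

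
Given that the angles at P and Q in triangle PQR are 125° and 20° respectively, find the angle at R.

By the triangle angle sum property, the three interior angles of any triangle add up to 180°.
We know angle P = 125° and angle Q = 20°, so their sum is 145°.
Therefore angle R = 180° - 145° = 35°.

35 degrees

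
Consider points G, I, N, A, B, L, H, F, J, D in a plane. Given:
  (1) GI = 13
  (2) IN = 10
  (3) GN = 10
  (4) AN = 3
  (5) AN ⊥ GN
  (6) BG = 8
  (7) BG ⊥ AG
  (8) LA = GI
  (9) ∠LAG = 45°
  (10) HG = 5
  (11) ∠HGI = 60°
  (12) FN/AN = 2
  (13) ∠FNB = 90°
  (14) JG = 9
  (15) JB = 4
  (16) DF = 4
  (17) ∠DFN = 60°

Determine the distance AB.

Step 1: By the law of cosines on triangle GNA: GA² = 10² + 3² − 2·10·3·cos(90°) = 109, so GA = √109.
Step 2: By the law of cosines on triangle AGB: AB² = √109² + 8² − 2·√109·8·cos(90°) = 173, so AB = √173.

Therefore, the length of AB = √173.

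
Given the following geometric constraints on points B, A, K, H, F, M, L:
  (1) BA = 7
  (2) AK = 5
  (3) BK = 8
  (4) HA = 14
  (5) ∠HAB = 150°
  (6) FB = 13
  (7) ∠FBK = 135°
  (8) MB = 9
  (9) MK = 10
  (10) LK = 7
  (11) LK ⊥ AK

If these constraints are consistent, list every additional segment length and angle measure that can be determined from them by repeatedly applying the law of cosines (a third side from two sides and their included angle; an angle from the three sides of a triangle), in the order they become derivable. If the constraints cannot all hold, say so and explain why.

The constraints are consistent. Derivable facts, in order:
After 1 step:
- AL = √74
- BH ≈ 20.37
- KF ≈ 19.5
- ∠ABK = 38.21°
- ∠AKB = 60°
- ∠BAK = 81.79°
- ∠BKM = 58.75°
- ∠BMK = 49.46°
- ∠KBM = 71.79°
After 2 steps:
- ∠ABH = 20.1°
- ∠AHB = 9.9°
- ∠ALK = 35.54°
- ∠BFK = 16.87°
- ∠BKF = 28.13°
- ∠KAL = 54.46°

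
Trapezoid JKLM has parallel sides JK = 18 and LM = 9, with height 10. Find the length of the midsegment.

The midsegment of a trapezoid = (base1 + base2) / 2
midsegment = (18 + 9) / 2
midsegment = 27 / 2
midsegment = 27/2

27/2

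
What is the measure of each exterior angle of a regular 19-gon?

Each exterior angle of a regular n-gon is 360 / n.
For n = 19: 360 / 19 = 360/19 degrees.

360/19 degrees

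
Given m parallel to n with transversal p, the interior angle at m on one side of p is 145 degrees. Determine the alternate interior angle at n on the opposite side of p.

Alternate interior angles formed by parallel lines and a transversal are equal.
The given angle is 145 degrees.
The alternate interior angle = 145 degrees.

145 degrees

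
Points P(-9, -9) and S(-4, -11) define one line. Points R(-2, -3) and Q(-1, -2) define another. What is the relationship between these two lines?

Slope of line 1: m1 = (-11 - -9)/(-4 - -9) = -2/5 = -2/5
Slope of line 2: m2 = (-2 - -3)/(-1 - -2) = 1/1 = 1
m1 != m2 and m1*m2 = -2/5 != -1. Neither.

Neither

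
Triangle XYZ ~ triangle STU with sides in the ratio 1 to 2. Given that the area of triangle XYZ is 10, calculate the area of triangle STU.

Area ratio = (1/2)^2 = 1/4. Area of STU = 10 * 4/1 = 40.

40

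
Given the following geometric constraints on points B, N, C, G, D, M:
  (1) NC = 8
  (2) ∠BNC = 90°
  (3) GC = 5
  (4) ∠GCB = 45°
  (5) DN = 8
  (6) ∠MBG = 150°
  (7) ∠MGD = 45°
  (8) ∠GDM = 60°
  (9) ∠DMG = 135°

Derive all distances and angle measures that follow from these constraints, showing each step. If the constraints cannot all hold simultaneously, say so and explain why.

These constraints are not satisfiable: (7), (8) and (9) are the three interior angles of triangle MGD, which must sum to 180°, but 45° + 60° + 135° = 240°. No planar figure meets all of them, so nothing further can be derived.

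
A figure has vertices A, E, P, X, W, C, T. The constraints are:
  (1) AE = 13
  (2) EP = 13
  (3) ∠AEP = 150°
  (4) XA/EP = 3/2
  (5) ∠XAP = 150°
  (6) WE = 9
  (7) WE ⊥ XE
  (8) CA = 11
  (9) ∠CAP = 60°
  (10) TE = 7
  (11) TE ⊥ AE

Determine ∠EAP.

Step 1: By the law of cosines on triangle AEP: AP² = 13² + 13² − 2·13·13·cos(150°) = 630.72, so AP ≈ 25.11.
Step 2: By the inverse law of cosines on triangle EAP: cos(∠EAP) = (13² + 25.11² − 13²) / (2·13·25.11) = 630.72/652.97 = 0.9659, so ∠EAP = 15°.

Therefore, the measure of angle ∠EAP = 15°.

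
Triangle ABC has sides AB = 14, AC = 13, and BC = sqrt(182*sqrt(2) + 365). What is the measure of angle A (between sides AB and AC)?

By the inverse law of cosines: cos(A) = (AB² + AC² - BC²) / (2 × AB × AC)
cos(A) = (14² + 13² - (sqrt(182*sqrt(2) + 365))²) / (2 × 14 × 13)
cos(A) = (196 + 169 - (182*sqrt(2) + 365)) / 364
cos(A) = -sqrt(2)/2
A = arccos(-sqrt(2)/2) = 135°

135°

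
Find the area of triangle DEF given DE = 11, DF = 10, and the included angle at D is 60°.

When two sides and the included angle are known, the area formula is (1/2)ab sin(C).
The height from one side to the opposite vertex is 10 sin(60°) = 5*sqrt(3).
Area = (1/2) * 11 * 5*sqrt(3) = 55*sqrt(3)/2.

55*sqrt(3)/2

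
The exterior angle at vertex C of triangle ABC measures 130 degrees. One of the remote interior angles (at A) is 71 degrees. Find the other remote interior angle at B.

By the exterior angle theorem: exterior angle = sum of remote interior angles.
130 = 71 + angle B
angle B = 130 - 71 = 59 degrees

59 degrees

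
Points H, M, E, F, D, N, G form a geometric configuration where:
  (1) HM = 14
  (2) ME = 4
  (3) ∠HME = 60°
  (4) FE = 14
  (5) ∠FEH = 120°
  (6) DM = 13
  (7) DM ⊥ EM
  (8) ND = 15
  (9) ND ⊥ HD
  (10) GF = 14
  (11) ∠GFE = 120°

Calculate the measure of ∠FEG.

Step 1: By the law of cosines on triangle EFG: EG² = 14² + 14² − 2·14·14·cos(120°) = 588, so EG = 14·√3.
Step 2: By the inverse law of cosines on triangle FEG: cos(∠FEG) = (14² + (14·√3)² − 14²) / (2·14·14·√3) = 588/678.96 = 0.866, so ∠FEG = 30°.

Therefore, the measure of angle ∠FEG = 30°.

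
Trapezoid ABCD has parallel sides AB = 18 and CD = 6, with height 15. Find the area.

Area = (18 + 6) * 15 / 2 = 360 / 2 = 180

180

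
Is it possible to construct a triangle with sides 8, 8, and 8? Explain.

Sort the sides: 8, 8, 8.
It suffices to check that the sum of the two smallest exceeds the largest:
8 + 8 = 16 > 8. ✓
Yes, a valid triangle can be formed.

Yes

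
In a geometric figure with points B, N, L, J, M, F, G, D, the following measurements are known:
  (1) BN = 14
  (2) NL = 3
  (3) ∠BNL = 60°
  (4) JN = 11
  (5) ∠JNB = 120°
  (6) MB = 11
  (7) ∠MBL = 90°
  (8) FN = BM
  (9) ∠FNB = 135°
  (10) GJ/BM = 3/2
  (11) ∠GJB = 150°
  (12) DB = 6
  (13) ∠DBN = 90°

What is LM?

Step 1: By the law of cosines on triangle LNB: LB² = 3² + 14² − 2·3·14·cos(60°) = 163, so LB = √163.
Step 2: By the law of cosines on triangle LBM: LM² = √163² + 11² − 2·√163·11·cos(90°) = 284, so LM = 2·√71.

Therefore, the length of LM = 2·√71.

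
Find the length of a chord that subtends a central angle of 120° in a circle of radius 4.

Chord = 2(4) sin(60°) = 4*sqrt(3)

4*sqrt(3)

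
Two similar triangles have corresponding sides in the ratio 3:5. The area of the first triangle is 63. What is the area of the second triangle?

The ratio of areas of similar triangles = (side ratio)^2.
Side ratio = 3:5, so area ratio = 9:25.
Area of the second triangle / Area of the first triangle = 25/9
Area of the second triangle = 63 * 25/9 = 175

175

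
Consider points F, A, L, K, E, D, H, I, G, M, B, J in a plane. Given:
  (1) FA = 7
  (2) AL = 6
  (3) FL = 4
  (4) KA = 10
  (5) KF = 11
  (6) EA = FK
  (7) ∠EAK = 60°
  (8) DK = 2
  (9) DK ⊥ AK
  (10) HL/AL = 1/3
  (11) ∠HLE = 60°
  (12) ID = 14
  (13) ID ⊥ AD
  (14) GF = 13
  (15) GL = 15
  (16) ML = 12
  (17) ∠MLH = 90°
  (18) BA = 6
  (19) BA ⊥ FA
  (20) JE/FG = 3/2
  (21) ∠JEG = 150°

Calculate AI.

Step 1: By the law of cosines on triangle DKA: DA² = 2² + 10² − 2·2·10·cos(90°) = 104, so DA = 2·√26.
Step 2: By the law of cosines on triangle ADI: AI² = (2·√26)² + 14² − 2·2·√26·14·cos(90°) = 300, so AI = 10·√3.

Therefore, the length of AI = 10·√3.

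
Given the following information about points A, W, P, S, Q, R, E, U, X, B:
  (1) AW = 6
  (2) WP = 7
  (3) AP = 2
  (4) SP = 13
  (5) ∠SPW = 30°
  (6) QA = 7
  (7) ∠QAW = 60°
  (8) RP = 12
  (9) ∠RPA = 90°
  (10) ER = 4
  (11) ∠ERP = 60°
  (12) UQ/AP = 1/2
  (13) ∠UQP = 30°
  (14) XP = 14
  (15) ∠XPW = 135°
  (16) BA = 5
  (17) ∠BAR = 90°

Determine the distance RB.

Step 1: By the law of cosines on triangle RPA: RA² = 12² + 2² − 2·12·2·cos(90°) = 148, so RA = 2·√37.
Step 2: By the law of cosines on triangle RAB: RB² = (2·√37)² + 5² − 2·2·√37·5·cos(90°) = 173, so RB = √173.

Therefore, the length of RB = √173.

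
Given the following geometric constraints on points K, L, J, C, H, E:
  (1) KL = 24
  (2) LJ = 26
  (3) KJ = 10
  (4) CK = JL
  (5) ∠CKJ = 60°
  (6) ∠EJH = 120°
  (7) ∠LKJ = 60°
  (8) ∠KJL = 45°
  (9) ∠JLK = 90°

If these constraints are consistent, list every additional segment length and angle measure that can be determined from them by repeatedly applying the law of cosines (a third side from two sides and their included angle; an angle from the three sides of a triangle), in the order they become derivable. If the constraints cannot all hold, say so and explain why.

These constraints are not satisfiable: (7), (8) and (9) are the three interior angles of triangle LKJ, which must sum to 180°, but 60° + 45° + 90° = 195°. No planar figure meets all of them, so nothing further can be derived.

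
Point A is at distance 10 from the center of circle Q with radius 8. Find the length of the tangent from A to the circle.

tangent = √(d² - r²) = √(10² - 8²) = √(100 - 64) = √36 = 6

6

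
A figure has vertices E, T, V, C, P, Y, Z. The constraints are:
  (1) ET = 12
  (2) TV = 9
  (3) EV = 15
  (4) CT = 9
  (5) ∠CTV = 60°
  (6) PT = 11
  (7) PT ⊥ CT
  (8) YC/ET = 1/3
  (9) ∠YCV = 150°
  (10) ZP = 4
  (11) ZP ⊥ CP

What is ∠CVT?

Step 1: By the law of cosines on triangle VTC: VC² = 9² + 9² − 2·9·9·cos(60°) = 81, so VC = 9.
Step 2: By the inverse law of cosines on triangle CVT: cos(∠CVT) = (9² + 9² − 9²) / (2·9·9) = 81/162 = 0.5, so ∠CVT = 60°.

Therefore, the measure of angle ∠CVT = 60°.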